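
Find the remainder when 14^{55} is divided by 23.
By Fermat: 14^{22} ≡ 1 (mod 23). 55 = 2×22 + 11. So 14^{55} ≡ 14^{11} ≡ 22 (mod 23)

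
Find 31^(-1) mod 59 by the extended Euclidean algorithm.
Extended GCD: 31(-19) + 59(10) = 1. So 31^(-1) ≡ -19 ≡ 40 mod 59. Verify: 31 × 40 = 1240 ≡ 1 mod 59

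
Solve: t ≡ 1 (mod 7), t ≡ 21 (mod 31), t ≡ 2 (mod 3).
M = 7 × 31 × 3 = 651. M₁ = 93, y₁ ≡ 4 (mod 7). M₂ = 21, y₂ ≡ 3 (mod 31). M₃ = 217, y₃ ≡ 1 (mod 3). t = 1×93×4 + 21×21×3 + 2×217×1 ≡ 176 (mod 651)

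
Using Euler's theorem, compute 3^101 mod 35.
By Euler: 3^{24} ≡ 1 (mod 35) since gcd(3, 35) = 1. 101 = 4×24 + 5. So 3^{101} ≡ 3^{5} ≡ 33 (mod 35)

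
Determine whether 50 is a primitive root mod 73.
50^{36} ≡ 1 mod 73 and 36 < 72, so ord_73(50) = 36 ≠ 72 and 50 is not a primitive root.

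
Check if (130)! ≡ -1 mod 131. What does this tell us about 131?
(130)! mod 131 = 130. Since this equals -1 mod 131, Wilson confirms 131 is prime.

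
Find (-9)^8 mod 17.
By repeated squaring mod 17: (-9)^{1}≡8, (-9)^{2}≡13, (-9)^{4}≡16, (-9)^{8}≡1. So (-9)^{8} ≡ 1 mod 17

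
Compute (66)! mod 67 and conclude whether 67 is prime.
(66)! mod 67 = 66. Since 66 ≡ -1 mod 67, 67 is prime.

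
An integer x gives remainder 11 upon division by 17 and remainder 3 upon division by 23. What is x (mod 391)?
M = 17 × 23 = 391. M₁ = 23, y₁ ≡ 3 (mod 17). M₂ = 17, y₂ ≡ 19 (mod 23). x = 11×23×3 + 3×17×19 ≡ 164 (mod 391)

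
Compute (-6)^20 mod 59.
By repeated squaring mod 59: (-6)^{1}≡53, (-6)^{2}≡36, (-6)^{4}≡57, (-6)^{8}≡4, (-6)^{16}≡16. Then (-6)^{20} = (-6)^{16+4} ≡ 16 × 57 ≡ 27 mod 59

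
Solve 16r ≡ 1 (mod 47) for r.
Since 47 is prime, by Fermat 16^(-1) ≡ 16^{45} ≡ 3 (mod 47). Verify: 16 × 3 = 48 ≡ 1 (mod 47)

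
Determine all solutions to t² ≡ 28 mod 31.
The square roots of 28 mod 31 are 20 and 11. Verify: 20² = 400 ≡ 28 mod 31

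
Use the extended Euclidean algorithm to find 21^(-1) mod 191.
Extended GCD: 21(91) + 191(-10) = 1. So 21^(-1) ≡ 91 (mod 191). Verify: 21 × 91 = 1911 ≡ 1 (mod 191)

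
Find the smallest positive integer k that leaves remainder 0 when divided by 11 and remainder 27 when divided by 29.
M = 11 × 29 = 319. M₁ = 29, y₁ ≡ 8 mod 11. M₂ = 11, y₂ ≡ 8 mod 29. k = 0×29×8 + 27×11×8 ≡ 143 mod 319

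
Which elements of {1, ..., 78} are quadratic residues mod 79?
QRs mod 79: {1, 2, 4, 5, 8, 9, 10, 11, 13, 16, 18, 19, 20, 21, 22, 23, 25, 26, 31, 32, 36, 38, 40, 42, 44, 45, 46, 49, 50, 51, 52, 55, 62, 64, 65, 67, 72, 73, 76}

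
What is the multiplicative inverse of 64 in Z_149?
Since 149 is prime, by Fermat 64^(-1) ≡ 64^{147} ≡ 7 mod 149. Verify: 64 × 7 = 448 ≡ 1 mod 149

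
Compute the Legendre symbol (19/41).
(19/41) = 19^{20} mod 41 = -1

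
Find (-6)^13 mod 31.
By repeated squaring mod 31: (-6)^{1}≡25, (-6)^{2}≡5, (-6)^{4}≡25, (-6)^{8}≡5. Then (-6)^{13} = (-6)^{8+4+1} ≡ 5 × 25 × 25 ≡ 25 mod 31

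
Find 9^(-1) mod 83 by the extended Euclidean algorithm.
Extended GCD: 9(37) + 83(-4) = 1. So 9^(-1) ≡ 37 mod 83. Verify: 9 × 37 = 333 ≡ 1 mod 83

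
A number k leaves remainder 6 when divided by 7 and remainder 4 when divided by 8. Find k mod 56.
M = 7 × 8 = 56. M₁ = 8, y₁ ≡ 1 mod 7. M₂ = 7, y₂ ≡ 7 mod 8. k = 6×8×1 + 4×7×7 ≡ 20 mod 56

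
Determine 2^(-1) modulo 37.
Since 37 is prime, by Fermat 2^(-1) ≡ 2^{35} ≡ 19 mod 37. Verify: 2 × 19 = 38 ≡ 1 mod 37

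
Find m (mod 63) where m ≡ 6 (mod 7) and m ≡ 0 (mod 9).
M = 7 × 9 = 63. M₁ = 9, y₁ ≡ 4 (mod 7). M₂ = 7, y₂ ≡ 4 (mod 9). m = 6×9×4 + 0×7×4 ≡ 27 (mod 63)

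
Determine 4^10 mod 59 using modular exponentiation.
By repeated squaring (mod 59): 4^{1}≡4, 4^{2}≡16, 4^{4}≡20, 4^{8}≡46. Then 4^{10} = 4^{8+2} ≡ 46 × 16 ≡ 28 (mod 59)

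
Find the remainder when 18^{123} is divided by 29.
By Fermat: 18^{28} ≡ 1 mod 29. 123 = 4×28 + 11. So 18^{123} ≡ 18^{11} ≡ 19 mod 29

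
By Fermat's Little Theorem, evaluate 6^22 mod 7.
By Fermat: 6^{6} ≡ 1 (mod 7). 22 = 3×6 + 4. So 6^{22} ≡ 6^{4} ≡ 1 (mod 7)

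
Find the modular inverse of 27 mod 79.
Since 79 is prime, by Fermat 27^(-1) ≡ 27^{77} ≡ 41 mod 79. Verify: 27 × 41 = 1107 ≡ 1 mod 79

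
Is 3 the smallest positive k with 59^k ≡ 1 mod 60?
Powers of 59 mod 60: 59^1≡59, 59^2≡1. Already 59^2≡1, so the order is 2 < 3. No, the actual order is 2.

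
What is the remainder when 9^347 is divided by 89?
Using Fermat: 9^{88} ≡ 1 (mod 89). 347 ≡ 83 (mod 88). So 9^{347} ≡ 9^{83} ≡ 53 (mod 89)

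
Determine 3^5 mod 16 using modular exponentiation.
By repeated squaring mod 16: 3^{1}≡3, 3^{2}≡9, 3^{4}≡1. Then 3^{5} = 3^{4+1} ≡ 1 × 3 ≡ 3 mod 16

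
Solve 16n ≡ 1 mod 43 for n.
Since 43 is prime, by Fermat 16^(-1) ≡ 16^{41} ≡ 35 mod 43. Verify: 16 × 35 = 560 ≡ 1 mod 43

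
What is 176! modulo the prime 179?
(178)! = (176)! × (177) × (178) ≡ -1 (mod 179). So (176)! ≡ -1 × [(178)(177)]^(-1) ≡ 89 (mod 179)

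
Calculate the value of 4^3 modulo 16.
4^{3} = 64 ≡ 0 (mod 16)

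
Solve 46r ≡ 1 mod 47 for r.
Since 47 is prime, by Fermat 46^(-1) ≡ 46^{45} ≡ 46 mod 47. Verify: 46 × 46 = 2116 ≡ 1 mod 47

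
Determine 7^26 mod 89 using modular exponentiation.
By repeated squaring (mod 89): 7^{1}≡7, 7^{2}≡49, 7^{4}≡87, 7^{8}≡4, 7^{16}≡16. Then 7^{26} = 7^{16+8+2} ≡ 16 × 4 × 49 ≡ 21 (mod 89)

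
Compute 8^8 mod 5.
Using Fermat: 8^{4} ≡ 1 (mod 5). 8 ≡ 0 (mod 4). So 8^{8} ≡ 8^{0} ≡ 1 (mod 5)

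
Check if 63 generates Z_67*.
ord_67(63) divides 66. For each prime q|66: 63^{33}≡66, 63^{22}≡29, 63^{6}≡9, none ≡ 1. So 63 has order 66 and is a primitive root mod 67.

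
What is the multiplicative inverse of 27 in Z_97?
Since 97 is prime, by Fermat 27^(-1) ≡ 27^{95} ≡ 18 mod 97. Verify: 27 × 18 = 486 ≡ 1 mod 97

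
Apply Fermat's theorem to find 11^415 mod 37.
By Fermat: 11^{36} ≡ 1 mod 37. 415 ≡ 19 mod 36. So 11^{415} ≡ 11^{19} ≡ 11 mod 37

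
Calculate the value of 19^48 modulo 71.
By repeated squaring mod 71: 19^{1}≡19, 19^{2}≡6, 19^{4}≡36, 19^{8}≡18, 19^{16}≡40, 19^{32}≡38. Then 19^{48} = 19^{32+16} ≡ 38 × 40 ≡ 29 mod 71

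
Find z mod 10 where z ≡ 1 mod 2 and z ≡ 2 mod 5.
M = 2 × 5 = 10. M₁ = 5, y₁ ≡ 1 mod 2. M₂ = 2, y₂ ≡ 3 mod 5. z = 1×5×1 + 2×2×3 ≡ 7 mod 10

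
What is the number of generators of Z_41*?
Number of primitive roots mod 41 = φ(p-1) = φ(40) = 16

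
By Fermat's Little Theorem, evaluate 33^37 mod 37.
By Fermat: 33^{36} ≡ 1 (mod 37). So 33^{37} = 33^{36} · 33^{1} ≡ 33^{1} ≡ 33 (mod 37)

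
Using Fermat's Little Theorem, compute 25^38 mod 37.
By Fermat: 25^{36} ≡ 1 mod 37. So 25^{38} = 25^{36} · 25^{2} ≡ 25^{2} ≡ 33 mod 37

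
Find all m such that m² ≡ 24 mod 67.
The square roots of 24 mod 67 are 15 and 52. Verify: 15² = 225 ≡ 24 mod 67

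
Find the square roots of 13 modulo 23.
The square roots of 13 mod 23 are 6 and 17. Verify: 6² = 36 ≡ 13 (mod 23)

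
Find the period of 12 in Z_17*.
Powers of 12 mod 17: 12^1≡12, 12^2≡8, 12^3≡11, 12^4≡13, 12^5≡3, 12^6≡2, 12^7≡7, 12^8≡16, 12^9≡5, 12^10≡9, 12^11≡6, 12^12≡4, 12^13≡14, 12^14≡15, 12^15≡10, 12^16≡1. ord_17(12) = 16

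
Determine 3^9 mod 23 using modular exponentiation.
By repeated squaring (mod 23): 3^{1}≡3, 3^{2}≡9, 3^{4}≡12, 3^{8}≡6. Then 3^{9} = 3^{8+1} ≡ 6 × 3 ≡ 18 (mod 23)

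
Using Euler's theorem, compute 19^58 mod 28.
By Euler: 19^{12} ≡ 1 mod 28 since gcd(19, 28) = 1. 58 = 4×12 + 10. So 19^{58} ≡ 19^{10} ≡ 9 mod 28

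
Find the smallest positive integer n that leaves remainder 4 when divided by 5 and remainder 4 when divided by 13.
M = 5 × 13 = 65. M₁ = 13, y₁ ≡ 2 (mod 5). M₂ = 5, y₂ ≡ 8 (mod 13). n = 4×13×2 + 4×5×8 ≡ 4 (mod 65)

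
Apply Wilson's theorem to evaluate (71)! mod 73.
(72)! = (71)! × (72) ≡ -1 mod 73. So (71)! ≡ -1 × (72)^(-1) ≡ (-1)×(-1) = 1 mod 73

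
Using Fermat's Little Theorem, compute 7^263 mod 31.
By Fermat: 7^{30} ≡ 1 mod 31. 263 ≡ 23 mod 30. So 7^{263} ≡ 7^{23} ≡ 10 mod 31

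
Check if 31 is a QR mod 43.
By Euler's criterion: 31^{21} ≡ 1 mod 43. Since this equals 1, 31 is a QR.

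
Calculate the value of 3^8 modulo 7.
Using Fermat: 3^{6} ≡ 1 (mod 7). 8 ≡ 2 (mod 6). So 3^{8} ≡ 3^{2} ≡ 2 (mod 7)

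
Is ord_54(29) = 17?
Powers of 29 mod 54: 29^1≡29, 29^2≡31, 29^3≡35, 29^4≡43, 29^5≡5, 29^6≡37, 29^7≡47, 29^8≡13, 29^9≡53, 29^10≡25, 29^11≡23, 29^12≡19, 29^13≡11, 29^14≡49, 29^15≡17, 29^16≡7, 29^17≡41, 29^18≡1. 29^17≡41≢1, so ord ≠ 17. No, the actual order is 18.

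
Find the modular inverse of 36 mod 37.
Since 37 is prime, by Fermat 36^(-1) ≡ 36^{35} ≡ 36 (mod 37). Verify: 36 × 36 = 1296 ≡ 1 (mod 37)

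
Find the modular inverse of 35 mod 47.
Since 47 is prime, by Fermat 35^(-1) ≡ 35^{45} ≡ 43 (mod 47). Verify: 35 × 43 = 1505 ≡ 1 (mod 47)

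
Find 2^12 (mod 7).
Using Fermat: 2^{6} ≡ 1 (mod 7). 12 ≡ 0 (mod 6). So 2^{12} ≡ 2^{0} ≡ 1 (mod 7)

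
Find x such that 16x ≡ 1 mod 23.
Since 23 is prime, by Fermat 16^(-1) ≡ 16^{21} ≡ 13 mod 23. Verify: 16 × 13 = 208 ≡ 1 mod 23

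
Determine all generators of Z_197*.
There are φ(196) = 84 primitive roots mod 197: {2, 3, 5, 8, 11, 12, 13, 17, 18, 21, 27, 30, 31, 32, 35, 38, 44, 45, 46, 48, 50, 52, 56, 57, 58, 66, 67, 71, 72, 73, 74, 75, 78, 79, 80, 82, 86, 89, 91, 94, 95, 98, 99, 102, 103, 106, 108, 111, 115, 117, 118, 119, 122, 123, 124, 125, 126, 130, 131, 139, 140, 141, 145, 147, 149, 151, 152, 153, 159, 162, 165, 166, 167, 170, 176, 179, 180, 184, 185, 186, 189, 192, 194, 195}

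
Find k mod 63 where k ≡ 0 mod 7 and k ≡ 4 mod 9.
M = 7 × 9 = 63. M₁ = 9, y₁ ≡ 4 mod 7. M₂ = 7, y₂ ≡ 4 mod 9. k = 0×9×4 + 4×7×4 ≡ 49 mod 63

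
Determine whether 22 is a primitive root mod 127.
22^{9} ≡ 1 (mod 127) and 9 < 126, so ord_127(22) = 9 ≠ 126 and 22 is not a primitive root.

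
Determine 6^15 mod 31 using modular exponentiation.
By repeated squaring mod 31: 6^{1}≡6, 6^{2}≡5, 6^{4}≡25, 6^{8}≡5. Then 6^{15} = 6^{8+4+2+1} ≡ 5 × 25 × 5 × 6 ≡ 30 mod 31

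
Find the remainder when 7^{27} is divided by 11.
By Fermat: 7^{10} ≡ 1 mod 11. 27 = 2×10 + 7. So 7^{27} ≡ 7^{7} ≡ 6 mod 11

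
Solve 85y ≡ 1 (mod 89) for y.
Since 89 is prime, by Fermat 85^(-1) ≡ 85^{87} ≡ 22 (mod 89). Verify: 85 × 22 = 1870 ≡ 1 (mod 89)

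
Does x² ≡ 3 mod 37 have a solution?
By Euler's criterion: 3^{18} ≡ 1 mod 37. Since this equals 1, 3 is a QR.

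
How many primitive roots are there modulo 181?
Number of primitive roots mod 181 = φ(p-1) = φ(180) = 48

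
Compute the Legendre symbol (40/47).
(40/47) = 40^{23} mod 47 = -1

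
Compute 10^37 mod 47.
By repeated squaring mod 47: 10^{1}≡10, 10^{2}≡6, 10^{4}≡36, 10^{8}≡27, 10^{16}≡24, 10^{32}≡12. Then 10^{37} = 10^{32+4+1} ≡ 12 × 36 × 10 ≡ 43 mod 47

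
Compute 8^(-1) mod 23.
Since 23 is prime, by Fermat 8^(-1) ≡ 8^{21} ≡ 3 mod 23. Verify: 8 × 3 = 24 ≡ 1 mod 23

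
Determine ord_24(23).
Powers of 23 mod 24: 23^1≡23, 23^2≡1. So the order of 23 is 2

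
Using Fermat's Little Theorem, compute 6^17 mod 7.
By Fermat: 6^{6} ≡ 1 mod 7. 17 = 2×6 + 5. So 6^{17} ≡ 6^{5} ≡ 6 mod 7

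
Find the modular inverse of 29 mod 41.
Since 41 is prime, by Fermat 29^(-1) ≡ 29^{39} ≡ 17 (mod 41). Verify: 29 × 17 = 493 ≡ 1 (mod 41)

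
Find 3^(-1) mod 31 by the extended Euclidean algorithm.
Extended GCD: 3(-10) + 31(1) = 1. So 3^(-1) ≡ -10 ≡ 21 mod 31. Verify: 3 × 21 = 63 ≡ 1 mod 31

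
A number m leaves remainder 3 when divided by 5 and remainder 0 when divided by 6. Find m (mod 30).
M = 5 × 6 = 30. M₁ = 6, y₁ ≡ 1 (mod 5). M₂ = 5, y₂ ≡ 5 (mod 6). m = 3×6×1 + 0×5×5 ≡ 18 (mod 30)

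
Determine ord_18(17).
Powers of 17 mod 18: 17^1≡17, 17^2≡1. ord_18(17) = 2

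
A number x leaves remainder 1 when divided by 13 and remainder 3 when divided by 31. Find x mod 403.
M = 13 × 31 = 403. M₁ = 31, y₁ ≡ 8 mod 13. M₂ = 13, y₂ ≡ 12 mod 31. x = 1×31×8 + 3×13×12 ≡ 313 mod 403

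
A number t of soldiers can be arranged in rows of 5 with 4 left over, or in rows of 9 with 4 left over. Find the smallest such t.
M = 5 × 9 = 45. M₁ = 9, y₁ ≡ 4 (mod 5). M₂ = 5, y₂ ≡ 2 (mod 9). t = 4×9×4 + 4×5×2 ≡ 4 (mod 45)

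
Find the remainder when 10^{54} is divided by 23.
By Fermat: 10^{22} ≡ 1 mod 23. 54 = 2×22 + 10. So 10^{54} ≡ 10^{10} ≡ 16 mod 23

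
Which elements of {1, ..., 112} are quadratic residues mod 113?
QRs mod 113: {1, 2, 4, 7, 8, 9, 11, 13, 14, 15, 16, 18, 22, 25, 26, 28, 30, 31, 32, 36, 41, 44, 49, 50, 51, 52, 53, 56, 57, 60, 61, 62, 63, 64, 69, 72, 77, 81, 82, 83, 85, 87, 88, 91, 95, 97, 98, 99, 100, 102, 104, 105, 106, 109, 111, 112}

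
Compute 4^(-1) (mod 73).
Since 73 is prime, by Fermat 4^(-1) ≡ 4^{71} ≡ 55 (mod 73). Verify: 4 × 55 = 220 ≡ 1 (mod 73)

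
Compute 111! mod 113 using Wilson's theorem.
(112)! = (111)! × (112) ≡ -1 mod 113. So (111)! ≡ -1 × (112)^(-1) ≡ (-1)×(-1) = 1 mod 113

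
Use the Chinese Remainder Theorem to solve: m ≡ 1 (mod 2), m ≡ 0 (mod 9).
M = 2 × 9 = 18. M₁ = 9, y₁ ≡ 1 (mod 2). M₂ = 2, y₂ ≡ 5 (mod 9). m = 1×9×1 + 0×2×5 ≡ 9 (mod 18)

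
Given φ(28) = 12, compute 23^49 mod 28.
By Euler: 23^{12} ≡ 1 (mod 28) since gcd(23, 28) = 1. 49 = 4×12 + 1. So 23^{49} ≡ 23^{1} ≡ 23 (mod 28)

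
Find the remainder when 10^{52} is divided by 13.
By Fermat: 10^{12} ≡ 1 mod 13. 52 = 4×12 + 4. So 10^{52} ≡ 10^{4} ≡ 3 mod 13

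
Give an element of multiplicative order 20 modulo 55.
2 has order 20 mod 55 since 2^{20} ≡ 1 mod 55 and no smaller power works.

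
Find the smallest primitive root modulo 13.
g = 2. Powers: [2, 4, 8, 3, 6, 12, 11, 9, 5, ...] generates all 12 non-zero residues.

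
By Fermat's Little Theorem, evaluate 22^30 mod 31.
By Fermat's Little Theorem, 22^{30} ≡ 1 (mod 31) since 31 is prime and gcd(22, 31) = 1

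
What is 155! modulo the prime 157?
(156)! = (155)! × (156) ≡ -1 (mod 157). So (155)! ≡ -1 × (156)^(-1) ≡ (-1)×(-1) = 1 (mod 157)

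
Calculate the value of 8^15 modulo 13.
Using Fermat: 8^{12} ≡ 1 mod 13. 15 ≡ 3 mod 12. So 8^{15} ≡ 8^{3} ≡ 5 mod 13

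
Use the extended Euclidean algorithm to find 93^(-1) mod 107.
Extended GCD: 93(-23) + 107(20) = 1. So 93^(-1) ≡ -23 ≡ 84 (mod 107). Verify: 93 × 84 = 7812 ≡ 1 (mod 107)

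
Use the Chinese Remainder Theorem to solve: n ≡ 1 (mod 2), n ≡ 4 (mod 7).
M = 2 × 7 = 14. M₁ = 7, y₁ ≡ 1 (mod 2). M₂ = 2, y₂ ≡ 4 (mod 7). n = 1×7×1 + 4×2×4 ≡ 11 (mod 14)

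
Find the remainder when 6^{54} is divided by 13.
By Fermat: 6^{12} ≡ 1 mod 13. 54 = 4×12 + 6. So 6^{54} ≡ 6^{6} ≡ 12 mod 13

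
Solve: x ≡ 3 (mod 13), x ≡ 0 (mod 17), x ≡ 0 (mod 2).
M = 13 × 17 × 2 = 442. M₁ = 34, y₁ ≡ 5 (mod 13). M₂ = 26, y₂ ≡ 2 (mod 17). M₃ = 221, y₃ ≡ 1 (mod 2). x = 3×34×5 + 0×26×2 + 0×221×1 ≡ 68 (mod 442)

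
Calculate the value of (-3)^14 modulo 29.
By repeated squaring mod 29: (-3)^{1}≡26, (-3)^{2}≡9, (-3)^{4}≡23, (-3)^{8}≡7. Then (-3)^{14} = (-3)^{8+4+2} ≡ 7 × 23 × 9 ≡ 28 mod 29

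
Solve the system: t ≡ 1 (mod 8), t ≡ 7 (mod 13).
M = 8 × 13 = 104. M₁ = 13, y₁ ≡ 5 (mod 8). M₂ = 8, y₂ ≡ 5 (mod 13). t = 1×13×5 + 7×8×5 ≡ 33 (mod 104)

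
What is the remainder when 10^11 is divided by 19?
By repeated squaring mod 19: 10^{1}≡10, 10^{2}≡5, 10^{4}≡6, 10^{8}≡17. Then 10^{11} = 10^{8+2+1} ≡ 17 × 5 × 10 ≡ 14 mod 19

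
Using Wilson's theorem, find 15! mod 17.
(16)! = (15)! × (16) ≡ -1 (mod 17). So (15)! ≡ -1 × (16)^(-1) ≡ (-1)×(-1) = 1 (mod 17)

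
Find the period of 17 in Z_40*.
Powers of 17 mod 40: 17^1≡17, 17^2≡9, 17^3≡33, 17^4≡1. So the order of 17 is 4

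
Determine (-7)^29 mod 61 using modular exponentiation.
By repeated squaring mod 61: (-7)^{1}≡54, (-7)^{2}≡49, (-7)^{4}≡22, (-7)^{8}≡57, (-7)^{16}≡16. Then (-7)^{29} = (-7)^{16+8+4+1} ≡ 16 × 57 × 22 × 54 ≡ 35 mod 61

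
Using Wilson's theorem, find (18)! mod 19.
By Wilson's theorem, (18)! ≡ -1 ≡ 18 mod 19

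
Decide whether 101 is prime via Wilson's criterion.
(100)! mod 101 = 100. Since 100 ≡ -1 mod 101, 101 is prime.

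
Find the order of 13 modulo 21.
Powers of 13 mod 21: 13^1≡13, 13^2≡1. ord_21(13) = 2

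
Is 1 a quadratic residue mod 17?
By Euler's criterion: 1^{8} ≡ 1 mod 17. Since this equals 1, 1 is a QR.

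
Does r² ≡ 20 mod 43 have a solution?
By Euler's criterion: 20^{21} ≡ 42 mod 43. Since this equals -1 (≡ 42), 20 is not a QR.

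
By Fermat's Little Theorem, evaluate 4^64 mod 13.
By Fermat: 4^{12} ≡ 1 mod 13. 64 = 5×12 + 4. So 4^{64} ≡ 4^{4} ≡ 9 mod 13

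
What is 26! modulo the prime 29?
(28)! = (26)! × (27) × (28) ≡ -1 mod 29. So (26)! ≡ -1 × [(28)(27)]^(-1) ≡ 14 mod 29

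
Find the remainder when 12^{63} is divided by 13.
By Fermat: 12^{12} ≡ 1 mod 13. 63 = 5×12 + 3. So 12^{63} ≡ 12^{3} ≡ 12 mod 13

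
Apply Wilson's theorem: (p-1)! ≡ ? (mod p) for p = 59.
By Wilson's theorem, (58)! ≡ -1 ≡ 58 mod 59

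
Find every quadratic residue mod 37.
Quadratic residues modulo 37: {1, 3, 4, 7, 9, 10, 11, 12, 16, 21, 25, 26, 27, 28, 30, 33, 34, 36}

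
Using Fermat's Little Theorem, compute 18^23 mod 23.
By Fermat: 18^{22} ≡ 1 (mod 23). So 18^{23} = 18^{22} · 18^{1} ≡ 18^{1} ≡ 18 (mod 23)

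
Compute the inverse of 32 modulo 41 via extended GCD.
Extended GCD: 32(9) + 41(-7) = 1. So 32^(-1) ≡ 9 mod 41. Verify: 32 × 9 = 288 ≡ 1 mod 41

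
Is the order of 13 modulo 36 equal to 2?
Powers of 13 mod 36: 13^1≡13, 13^2≡25, 13^3≡1. 13^2≡25≢1, so ord ≠ 2. No, the actual order is 3.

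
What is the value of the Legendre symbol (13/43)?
(13/43) = 13^{21} mod 43 = 1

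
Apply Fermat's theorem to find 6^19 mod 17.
By Fermat: 6^{16} ≡ 1 mod 17. So 6^{19} = 6^{16} · 6^{3} ≡ 6^{3} ≡ 12 mod 17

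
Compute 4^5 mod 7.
By repeated squaring mod 7: 4^{1}≡4, 4^{2}≡2, 4^{4}≡4. Then 4^{5} = 4^{4+1} ≡ 4 × 4 ≡ 2 mod 7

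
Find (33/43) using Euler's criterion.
(33/43) = 33^{21} mod 43 = -1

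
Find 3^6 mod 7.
Using Fermat: 3^{6} ≡ 1 mod 7. 6 ≡ 0 mod 6. So 3^{6} ≡ 3^{0} ≡ 1 mod 7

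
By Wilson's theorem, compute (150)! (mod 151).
By Wilson's theorem, (150)! ≡ -1 ≡ 150 (mod 151)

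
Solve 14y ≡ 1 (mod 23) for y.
Since 23 is prime, by Fermat 14^(-1) ≡ 14^{21} ≡ 5 (mod 23). Verify: 14 × 5 = 70 ≡ 1 (mod 23)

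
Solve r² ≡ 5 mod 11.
The square roots of 5 mod 11 are 4 and 7. Verify: 4² = 16 ≡ 5 mod 11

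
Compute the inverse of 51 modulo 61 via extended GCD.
Extended GCD: 51(6) + 61(-5) = 1. So 51^(-1) ≡ 6 mod 61. Verify: 51 × 6 = 306 ≡ 1 mod 61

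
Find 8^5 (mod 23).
By repeated squaring (mod 23): 8^{1}≡8, 8^{2}≡18, 8^{4}≡2. Then 8^{5} = 8^{4+1} ≡ 2 × 8 ≡ 16 (mod 23)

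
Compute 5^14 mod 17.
By repeated squaring (mod 17): 5^{1}≡5, 5^{2}≡8, 5^{4}≡13, 5^{8}≡16. Then 5^{14} = 5^{8+4+2} ≡ 16 × 13 × 8 ≡ 15 (mod 17)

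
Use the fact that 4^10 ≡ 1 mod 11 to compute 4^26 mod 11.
By Fermat: 4^{10} ≡ 1 mod 11. 26 = 2×10 + 6. So 4^{26} ≡ 4^{6} ≡ 4 mod 11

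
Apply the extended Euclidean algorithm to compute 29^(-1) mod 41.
Extended GCD: 29(17) + 41(-12) = 1. So 29^(-1) ≡ 17 (mod 41). Verify: 29 × 17 = 493 ≡ 1 (mod 41)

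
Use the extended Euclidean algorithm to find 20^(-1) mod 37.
Extended GCD: 20(13) + 37(-7) = 1. So 20^(-1) ≡ 13 mod 37. Verify: 20 × 13 = 260 ≡ 1 mod 37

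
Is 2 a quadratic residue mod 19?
By Euler's criterion: 2^{9} ≡ 18 mod 19. Since this equals -1 (≡ 18), 2 is not a QR.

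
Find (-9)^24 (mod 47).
By repeated squaring (mod 47): (-9)^{1}≡38, (-9)^{2}≡34, (-9)^{4}≡28, (-9)^{8}≡32, (-9)^{16}≡37. Then (-9)^{24} = (-9)^{16+8} ≡ 37 × 32 ≡ 9 (mod 47)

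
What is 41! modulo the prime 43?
(42)! = (41)! × (42) ≡ -1 mod 43. So (41)! ≡ -1 × (42)^(-1) ≡ (-1)×(-1) = 1 mod 43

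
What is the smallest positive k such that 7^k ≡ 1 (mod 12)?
Powers of 7 mod 12: 7^1≡7, 7^2≡1. Order = 2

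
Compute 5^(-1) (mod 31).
Since 31 is prime, by Fermat 5^(-1) ≡ 5^{29} ≡ 25 (mod 31). Verify: 5 × 25 = 125 ≡ 1 (mod 31)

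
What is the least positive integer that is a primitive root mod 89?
g = 3. Powers: [3, 9, 27, 81, 65, 17, 51, 64, ...] generates all 88 non-zero residues.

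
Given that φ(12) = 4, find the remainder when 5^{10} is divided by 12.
By Euler: 5^{4} ≡ 1 (mod 12) since gcd(5, 12) = 1. 10 = 2×4 + 2. So 5^{10} ≡ 5^{2} ≡ 1 (mod 12)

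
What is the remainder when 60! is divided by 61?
By Wilson's theorem, (60)! ≡ -1 ≡ 60 (mod 61)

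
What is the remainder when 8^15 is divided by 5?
Using Fermat: 8^{4} ≡ 1 mod 5. 15 ≡ 3 mod 4. So 8^{15} ≡ 8^{3} ≡ 2 mod 5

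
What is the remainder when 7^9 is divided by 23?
By repeated squaring mod 23: 7^{1}≡7, 7^{2}≡3, 7^{4}≡9, 7^{8}≡12. Then 7^{9} = 7^{8+1} ≡ 12 × 7 ≡ 15 mod 23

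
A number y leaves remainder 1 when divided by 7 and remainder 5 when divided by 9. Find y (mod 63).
M = 7 × 9 = 63. M₁ = 9, y₁ ≡ 4 (mod 7). M₂ = 7, y₂ ≡ 4 (mod 9). y = 1×9×4 + 5×7×4 ≡ 50 (mod 63)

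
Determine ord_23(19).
Powers of 19 mod 23: 19^1≡19, 19^2≡16, 19^3≡5, 19^4≡3, 19^5≡11, 19^6≡2, 19^7≡15, 19^8≡9, 19^9≡10, 19^10≡6, 19^11≡22, 19^12≡4, 19^13≡7, 19^14≡18, 19^15≡20, 19^16≡12, 19^17≡21, 19^18≡8, 19^19≡14, 19^20≡13, 19^21≡17, 19^22≡1. Order = 22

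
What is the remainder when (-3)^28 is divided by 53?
By repeated squaring mod 53: (-3)^{1}≡50, (-3)^{2}≡9, (-3)^{4}≡28, (-3)^{8}≡42, (-3)^{16}≡15. Then (-3)^{28} = (-3)^{16+8+4} ≡ 15 × 42 × 28 ≡ 44 mod 53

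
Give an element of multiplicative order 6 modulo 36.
23 has order 6 mod 36 since 23^{6} ≡ 1 (mod 36) and no smaller power works.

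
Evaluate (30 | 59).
(30/59) = 30^{29} mod 59 = -1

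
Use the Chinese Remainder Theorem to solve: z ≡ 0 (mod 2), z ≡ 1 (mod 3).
M = 2 × 3 = 6. M₁ = 3, y₁ ≡ 1 (mod 2). M₂ = 2, y₂ ≡ 2 (mod 3). z = 0×3×1 + 1×2×2 ≡ 4 (mod 6)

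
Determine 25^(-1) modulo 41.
Since 41 is prime, by Fermat 25^(-1) ≡ 25^{39} ≡ 23 mod 41. Verify: 25 × 23 = 575 ≡ 1 mod 41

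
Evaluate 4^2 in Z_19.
4^{2} = 16 ≡ 16 (mod 19)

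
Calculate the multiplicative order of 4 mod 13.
Powers of 4 mod 13: 4^1≡4, 4^2≡3, 4^3≡12, 4^4≡9, 4^5≡10, 4^6≡1. So the order of 4 is 6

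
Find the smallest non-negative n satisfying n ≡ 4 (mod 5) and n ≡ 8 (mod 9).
M = 5 × 9 = 45. M₁ = 9, y₁ ≡ 4 (mod 5). M₂ = 5, y₂ ≡ 2 (mod 9). n = 4×9×4 + 8×5×2 ≡ 44 (mod 45)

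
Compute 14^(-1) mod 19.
Since 19 is prime, by Fermat 14^(-1) ≡ 14^{17} ≡ 15 mod 19. Verify: 14 × 15 = 210 ≡ 1 mod 19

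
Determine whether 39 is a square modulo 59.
By Euler's criterion: 39^{29} ≡ 58 (mod 59). Since this equals -1 (≡ 58), 39 is not a QR.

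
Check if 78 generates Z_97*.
78^{32} ≡ 1 (mod 97) and 32 < 96, so ord_97(78) = 32 ≠ 96 and 78 is not a primitive root.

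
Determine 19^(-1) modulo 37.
Since 37 is prime, by Fermat 19^(-1) ≡ 19^{35} ≡ 2 mod 37. Verify: 19 × 2 = 38 ≡ 1 mod 37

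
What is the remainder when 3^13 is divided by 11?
Using Fermat: 3^{10} ≡ 1 (mod 11). 13 ≡ 3 (mod 10). So 3^{13} ≡ 3^{3} ≡ 5 (mod 11)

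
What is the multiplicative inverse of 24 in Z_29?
Since 29 is prime, by Fermat 24^(-1) ≡ 24^{27} ≡ 23 mod 29. Verify: 24 × 23 = 552 ≡ 1 mod 29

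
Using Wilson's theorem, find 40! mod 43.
(42)! = (40)! × (41) × (42) ≡ -1 (mod 43). So (40)! ≡ -1 × [(42)(41)]^(-1) ≡ 21 (mod 43)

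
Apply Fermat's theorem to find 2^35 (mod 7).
By Fermat: 2^{6} ≡ 1 (mod 7). 35 = 5×6 + 5. So 2^{35} ≡ 2^{5} ≡ 4 (mod 7)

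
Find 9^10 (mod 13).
By repeated squaring (mod 13): 9^{1}≡9, 9^{2}≡3, 9^{4}≡9, 9^{8}≡3. Then 9^{10} = 9^{8+2} ≡ 3 × 3 ≡ 9 (mod 13)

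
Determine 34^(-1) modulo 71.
Since 71 is prime, by Fermat 34^(-1) ≡ 34^{69} ≡ 23 (mod 71). Verify: 34 × 23 = 782 ≡ 1 (mod 71)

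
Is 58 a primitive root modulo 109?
ord_109(58) divides 108. For each prime q|108: 58^{54}≡108, 58^{36}≡63, none ≡ 1. So 58 has order 108 and is a primitive root mod 109.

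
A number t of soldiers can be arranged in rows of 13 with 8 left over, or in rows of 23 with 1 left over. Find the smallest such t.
M = 13 × 23 = 299. M₁ = 23, y₁ ≡ 4 (mod 13). M₂ = 13, y₂ ≡ 16 (mod 23). t = 8×23×4 + 1×13×16 ≡ 47 (mod 299)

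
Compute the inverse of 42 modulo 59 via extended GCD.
Extended GCD: 42(-7) + 59(5) = 1. So 42^(-1) ≡ -7 ≡ 52 mod 59. Verify: 42 × 52 = 2184 ≡ 1 mod 59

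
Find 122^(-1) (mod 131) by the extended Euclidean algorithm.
Extended GCD: 122(29) + 131(-27) = 1. So 122^(-1) ≡ 29 (mod 131). Verify: 122 × 29 = 3538 ≡ 1 (mod 131)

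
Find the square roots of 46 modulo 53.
The square roots of 46 mod 53 are 24 and 29. Verify: 24² = 576 ≡ 46 (mod 53)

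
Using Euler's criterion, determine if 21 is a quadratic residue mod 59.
By Euler's criterion: 21^{29} ≡ 1 mod 59. Since this equals 1, 21 is a QR.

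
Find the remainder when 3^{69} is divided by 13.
By Fermat: 3^{12} ≡ 1 mod 13. 69 = 5×12 + 9. So 3^{69} ≡ 3^{9} ≡ 1 mod 13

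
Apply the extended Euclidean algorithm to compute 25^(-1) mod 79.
Extended GCD: 25(19) + 79(-6) = 1. So 25^(-1) ≡ 19 (mod 79). Verify: 25 × 19 = 475 ≡ 1 (mod 79)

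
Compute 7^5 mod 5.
Using Fermat: 7^{4} ≡ 1 (mod 5). 5 ≡ 1 (mod 4). So 7^{5} ≡ 7^{1} ≡ 2 (mod 5)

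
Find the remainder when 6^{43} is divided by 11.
By Fermat: 6^{10} ≡ 1 mod 11. 43 = 4×10 + 3. So 6^{43} ≡ 6^{3} ≡ 7 mod 11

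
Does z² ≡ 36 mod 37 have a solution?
By Euler's criterion: 36^{18} ≡ 1 mod 37. Since this equals 1, 36 is a QR.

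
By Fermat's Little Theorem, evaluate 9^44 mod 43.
By Fermat: 9^{42} ≡ 1 (mod 43). So 9^{44} = 9^{42} · 9^{2} ≡ 9^{2} ≡ 38 (mod 43)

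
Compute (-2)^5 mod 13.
By repeated squaring (mod 13): (-2)^{1}≡11, (-2)^{2}≡4, (-2)^{4}≡3. Then (-2)^{5} = (-2)^{4+1} ≡ 3 × 11 ≡ 7 (mod 13)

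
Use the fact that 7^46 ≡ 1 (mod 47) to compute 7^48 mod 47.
By Fermat: 7^{46} ≡ 1 (mod 47). So 7^{48} = 7^{46} · 7^{2} ≡ 7^{2} ≡ 2 (mod 47)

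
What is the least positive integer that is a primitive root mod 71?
g = 7. For each prime q|70: 7^{35}≡70, 7^{14}≡54, 7^{10}≡45, none ≡ 1, so ord_71(7) = 70 and 7 is a primitive root.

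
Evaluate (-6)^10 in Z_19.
By repeated squaring (mod 19): (-6)^{1}≡13, (-6)^{2}≡17, (-6)^{4}≡4, (-6)^{8}≡16. Then (-6)^{10} = (-6)^{8+2} ≡ 16 × 17 ≡ 6 (mod 19)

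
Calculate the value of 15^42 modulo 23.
Using Fermat: 15^{22} ≡ 1 (mod 23). 42 ≡ 20 (mod 22). So 15^{42} ≡ 15^{20} ≡ 9 (mod 23)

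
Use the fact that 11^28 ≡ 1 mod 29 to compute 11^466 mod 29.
By Fermat: 11^{28} ≡ 1 mod 29. 466 ≡ 18 mod 28. So 11^{466} ≡ 11^{18} ≡ 4 mod 29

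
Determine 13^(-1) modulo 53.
Since 53 is prime, by Fermat 13^(-1) ≡ 13^{51} ≡ 49 (mod 53). Verify: 13 × 49 = 637 ≡ 1 (mod 53)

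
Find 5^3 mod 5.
5^{3} = 125 ≡ 0 mod 5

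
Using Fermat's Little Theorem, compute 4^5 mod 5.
By Fermat: 4^{4} ≡ 1 mod 5. So 4^{5} = 4^{4} · 4^{1} ≡ 4^{1} ≡ 4 mod 5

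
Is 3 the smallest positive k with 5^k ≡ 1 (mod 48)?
Powers of 5 mod 48: 5^1≡5, 5^2≡25, 5^3≡29, 5^4≡1. 5^3≡29≢1, so ord ≠ 3. No, the actual order is 4.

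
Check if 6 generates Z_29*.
6^{14} ≡ 1 (mod 29) and 14 < 28, so ord_29(6) = 14 ≠ 28 and 6 is not a primitive root.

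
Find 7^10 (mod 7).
By repeated squaring (mod 7): 7^{1}≡0, 7^{2}≡0, 7^{4}≡0, 7^{8}≡0. Then 7^{10} = 7^{8+2} ≡ 0 × 0 ≡ 0 (mod 7)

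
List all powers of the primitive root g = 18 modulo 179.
18^1, 18^2, ..., 18^{178} mod 179: [18, 145, 104, 82, 44, 76, 115, 101, 28, 146, 122, 48, 148, 158, 159, 177, 143, 68, 150, 15, 91, 27, 128, 156, 123, 66, 114, 83, 62, 42, 40, 4, 72, 43, 58, 149, 176, 125, 102, 46, 112, 47, 130, 13, 55, 95, 99, 171, 35, 93, 63, 60, 6, 108, 154, 87, 134, 85, 98, 153, 69, 168, 160, 16, 109, 172, 53, 59, 167, 142, 50, 5, 90, 9, 162, 52, 41, 22, 38, 147, 140, 14, 73, 61, 24, 74, 79, 169, 178, 161, 34, 75, 97, 135, 103, 64, 78, 151, 33, 57, 131, 31, 21, 20, 2, 36, 111, 29, 164, 88, 152, 51, 23, 56, 113, 65, 96, 117, 137, 139, 175, 107, 136, 121, 30, 3, 54, 77, 133, 67, 132, 49, 166, 124, 84, 80, 8, 144, 86, 116, 119, 173, 71, 25, 92, 45, 94, 81, 26, 110, 11, 19, 163, 70, 7, 126, 120, 12, 37, 129, 174, 89, 170, 17, 127, 138, 157, 141, 32, 39, 165, 106, 118, 155, 105, 100, 10, 1]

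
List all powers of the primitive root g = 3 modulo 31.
3^1, 3^2, ..., 3^{30} mod 31: [3, 9, 27, 19, 26, 16, 17, 20, 29, 25, 13, 8, 24, 10, 30, 28, 22, 4, 12, 5, 15, 14, 11, 2, 6, 18, 23, 7, 21, 1]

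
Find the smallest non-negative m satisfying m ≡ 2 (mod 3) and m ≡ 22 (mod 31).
M = 3 × 31 = 93. M₁ = 31, y₁ ≡ 1 (mod 3). M₂ = 3, y₂ ≡ 21 (mod 31). m = 2×31×1 + 22×3×21 ≡ 53 (mod 93)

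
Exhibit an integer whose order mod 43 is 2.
42 has order 2 mod 43 since 42^{2} ≡ 1 mod 43 and no smaller power works.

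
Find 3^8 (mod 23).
By repeated squaring (mod 23): 3^{1}≡3, 3^{2}≡9, 3^{4}≡12, 3^{8}≡6. So 3^{8} ≡ 6 (mod 23)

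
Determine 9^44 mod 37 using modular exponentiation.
Using Fermat: 9^{36} ≡ 1 mod 37. 44 ≡ 8 mod 36. So 9^{44} ≡ 9^{8} ≡ 33 mod 37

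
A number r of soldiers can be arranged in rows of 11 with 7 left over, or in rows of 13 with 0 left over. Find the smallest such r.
M = 11 × 13 = 143. M₁ = 13, y₁ ≡ 6 mod 11. M₂ = 11, y₂ ≡ 6 mod 13. r = 7×13×6 + 0×11×6 ≡ 117 mod 143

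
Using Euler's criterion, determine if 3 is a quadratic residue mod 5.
By Euler's criterion: 3^{2} ≡ 4 mod 5. Since this equals -1 (≡ 4), 3 is not a QR.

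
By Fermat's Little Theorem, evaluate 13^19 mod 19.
By Fermat: 13^{18} ≡ 1 (mod 19). So 13^{19} = 13^{18} · 13^{1} ≡ 13^{1} ≡ 13 (mod 19)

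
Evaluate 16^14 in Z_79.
By repeated squaring mod 79: 16^{1}≡16, 16^{2}≡19, 16^{4}≡45, 16^{8}≡50. Then 16^{14} = 16^{8+4+2} ≡ 50 × 45 × 19 ≡ 11 mod 79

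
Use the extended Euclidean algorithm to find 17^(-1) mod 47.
Extended GCD: 17(-11) + 47(4) = 1. So 17^(-1) ≡ -11 ≡ 36 (mod 47). Verify: 17 × 36 = 612 ≡ 1 (mod 47)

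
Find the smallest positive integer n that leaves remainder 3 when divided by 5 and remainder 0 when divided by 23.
M = 5 × 23 = 115. M₁ = 23, y₁ ≡ 2 (mod 5). M₂ = 5, y₂ ≡ 14 (mod 23). n = 3×23×2 + 0×5×14 ≡ 23 (mod 115)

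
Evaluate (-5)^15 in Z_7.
Using Fermat: (-5)^{6} ≡ 1 (mod 7). 15 ≡ 3 (mod 6). So (-5)^{15} ≡ (-5)^{3} ≡ 1 (mod 7)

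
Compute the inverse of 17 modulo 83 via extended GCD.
Extended GCD: 17(-39) + 83(8) = 1. So 17^(-1) ≡ -39 ≡ 44 mod 83. Verify: 17 × 44 = 748 ≡ 1 mod 83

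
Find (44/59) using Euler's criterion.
(44/59) = 44^{29} mod 59 = -1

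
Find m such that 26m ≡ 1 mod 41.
Since 41 is prime, by Fermat 26^(-1) ≡ 26^{39} ≡ 30 mod 41. Verify: 26 × 30 = 780 ≡ 1 mod 41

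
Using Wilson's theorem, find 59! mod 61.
(60)! = (59)! × (60) ≡ -1 (mod 61). So (59)! ≡ -1 × (60)^(-1) ≡ (-1)×(-1) = 1 (mod 61)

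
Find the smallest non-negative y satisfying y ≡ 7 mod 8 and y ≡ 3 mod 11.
M = 8 × 11 = 88. M₁ = 11, y₁ ≡ 3 mod 8. M₂ = 8, y₂ ≡ 7 mod 11. y = 7×11×3 + 3×8×7 ≡ 47 mod 88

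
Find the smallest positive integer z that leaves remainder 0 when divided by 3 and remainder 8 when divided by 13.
M = 3 × 13 = 39. M₁ = 13, y₁ ≡ 1 mod 3. M₂ = 3, y₂ ≡ 9 mod 13. z = 0×13×1 + 8×3×9 ≡ 21 mod 39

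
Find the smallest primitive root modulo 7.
g = 3. For each prime q|6: 3^{3}≡6, 3^{2}≡2, none ≡ 1, so ord_7(3) = 6 and 3 is a primitive root.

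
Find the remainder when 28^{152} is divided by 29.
By Fermat: 28^{28} ≡ 1 (mod 29). 152 = 5×28 + 12. So 28^{152} ≡ 28^{12} ≡ 1 (mod 29)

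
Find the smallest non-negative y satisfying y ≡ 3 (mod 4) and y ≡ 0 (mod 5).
M = 4 × 5 = 20. M₁ = 5, y₁ ≡ 1 (mod 4). M₂ = 4, y₂ ≡ 4 (mod 5). y = 3×5×1 + 0×4×4 ≡ 15 (mod 20)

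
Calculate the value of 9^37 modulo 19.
Using Fermat: 9^{18} ≡ 1 (mod 19). 37 ≡ 1 (mod 18). So 9^{37} ≡ 9^{1} ≡ 9 (mod 19)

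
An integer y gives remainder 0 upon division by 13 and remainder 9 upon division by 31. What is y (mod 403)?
M = 13 × 31 = 403. M₁ = 31, y₁ ≡ 8 (mod 13). M₂ = 13, y₂ ≡ 12 (mod 31). y = 0×31×8 + 9×13×12 ≡ 195 (mod 403)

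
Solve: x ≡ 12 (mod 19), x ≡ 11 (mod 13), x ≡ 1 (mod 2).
M = 19 × 13 × 2 = 494. M₁ = 26, y₁ ≡ 11 (mod 19). M₂ = 38, y₂ ≡ 12 (mod 13). M₃ = 247, y₃ ≡ 1 (mod 2). x = 12×26×11 + 11×38×12 + 1×247×1 ≡ 297 (mod 494)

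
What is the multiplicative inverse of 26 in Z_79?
Since 79 is prime, by Fermat 26^(-1) ≡ 26^{77} ≡ 76 mod 79. Verify: 26 × 76 = 1976 ≡ 1 mod 79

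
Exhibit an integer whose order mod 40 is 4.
27 has order 4 mod 40 since 27^{4} ≡ 1 mod 40 and no smaller power works.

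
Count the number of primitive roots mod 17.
A prime p has φ(p-1) primitive roots; here φ(16) = 8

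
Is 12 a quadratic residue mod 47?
By Euler's criterion: 12^{23} ≡ 1 mod 47. Since this equals 1, 12 is a QR.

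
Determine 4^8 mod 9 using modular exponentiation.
By repeated squaring (mod 9): 4^{1}≡4, 4^{2}≡7, 4^{4}≡4, 4^{8}≡7. So 4^{8} ≡ 7 (mod 9)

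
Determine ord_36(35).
Powers of 35 mod 36: 35^1≡35, 35^2≡1. So the order of 35 is 2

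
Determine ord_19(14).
Powers of 14 mod 19: 14^1≡14, 14^2≡6, 14^3≡8, 14^4≡17, 14^5≡10, 14^6≡7, 14^7≡3, 14^8≡4, 14^9≡18, 14^10≡5, 14^11≡13, 14^12≡11, 14^13≡2, 14^14≡9, 14^15≡12, 14^16≡16, 14^17≡15, 14^18≡1. ord_19(14) = 18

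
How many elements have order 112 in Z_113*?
There are φ(113-1) = φ(112) = 48 primitive roots modulo 113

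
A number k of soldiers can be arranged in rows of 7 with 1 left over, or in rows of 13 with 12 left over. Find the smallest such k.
M = 7 × 13 = 91. M₁ = 13, y₁ ≡ 6 mod 7. M₂ = 7, y₂ ≡ 2 mod 13. k = 1×13×6 + 12×7×2 ≡ 64 mod 91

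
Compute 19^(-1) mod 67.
Since 67 is prime, by Fermat 19^(-1) ≡ 19^{65} ≡ 60 mod 67. Verify: 19 × 60 = 1140 ≡ 1 mod 67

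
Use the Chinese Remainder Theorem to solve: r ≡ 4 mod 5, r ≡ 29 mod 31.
M = 5 × 31 = 155. M₁ = 31, y₁ ≡ 1 mod 5. M₂ = 5, y₂ ≡ 25 mod 31. r = 4×31×1 + 29×5×25 ≡ 29 mod 155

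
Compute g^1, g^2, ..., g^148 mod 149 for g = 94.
94^1, 94^2, ..., 94^{148} mod 149: [94, 45, 58, 88, 77, 86, 38, 145, 71, 118, 66, 95, 139, 103, 146, 16, 14, 124, 34, 67, 40, 35, 12, 85, 93, 100, 13, 30, 138, 9, 101, 107, 75, 47, 97, 29, 44, 113, 43, 19, 147, 110, 59, 33, 122, 144, 126, 73, 8, 7, 62, 17, 108, 20, 92, 6, 117, 121, 50, 81, 15, 69, 79, 125, 128, 112, 98, 123, 89, 22, 131, 96, 84, 148, 55, 104, 91, 61, 72, 63, 111, 4, 78, 31, 83, 54, 10, 46, 3, 133, 135, 25, 115, 82, 109, 114, 137, 64, 56, 49, 136, 119, 11, 140, 48, 42, 74, 102, 52, 120, 105, 36, 106, 130, 2, 39, 90, 116, 27, 5, 23, 76, 141, 142, 87, 132, 41, 129, 57, 143, 32, 28, 99, 68, 134, 80, 70, 24, 21, 37, 51, 26, 60, 127, 18, 53, 65, 1]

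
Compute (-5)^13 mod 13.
Using Fermat: (-5)^{12} ≡ 1 (mod 13). 13 ≡ 1 (mod 12). So (-5)^{13} ≡ (-5)^{1} ≡ 8 (mod 13)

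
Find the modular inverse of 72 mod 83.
Since 83 is prime, by Fermat 72^(-1) ≡ 72^{81} ≡ 15 (mod 83). Verify: 72 × 15 = 1080 ≡ 1 (mod 83)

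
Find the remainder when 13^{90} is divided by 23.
By Fermat: 13^{22} ≡ 1 mod 23. 90 = 4×22 + 2. So 13^{90} ≡ 13^{2} ≡ 8 mod 23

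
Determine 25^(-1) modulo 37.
Since 37 is prime, by Fermat 25^(-1) ≡ 25^{35} ≡ 3 (mod 37). Verify: 25 × 3 = 75 ≡ 1 (mod 37)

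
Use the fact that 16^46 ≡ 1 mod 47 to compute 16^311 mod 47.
By Fermat: 16^{46} ≡ 1 mod 47. 311 ≡ 35 mod 46. So 16^{311} ≡ 16^{35} ≡ 4 mod 47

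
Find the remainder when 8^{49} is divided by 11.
By Fermat: 8^{10} ≡ 1 (mod 11). 49 = 4×10 + 9. So 8^{49} ≡ 8^{9} ≡ 7 (mod 11)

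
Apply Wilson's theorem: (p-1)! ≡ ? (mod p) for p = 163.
By Wilson's theorem, (162)! ≡ -1 ≡ 162 mod 163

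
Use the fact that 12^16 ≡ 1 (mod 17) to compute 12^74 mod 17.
By Fermat: 12^{16} ≡ 1 (mod 17). 74 = 4×16 + 10. So 12^{74} ≡ 12^{10} ≡ 9 (mod 17)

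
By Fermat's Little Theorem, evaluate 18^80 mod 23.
By Fermat: 18^{22} ≡ 1 (mod 23). 80 = 3×22 + 14. So 18^{80} ≡ 18^{14} ≡ 13 (mod 23)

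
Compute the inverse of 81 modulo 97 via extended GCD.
Extended GCD: 81(6) + 97(-5) = 1. So 81^(-1) ≡ 6 (mod 97). Verify: 81 × 6 = 486 ≡ 1 (mod 97)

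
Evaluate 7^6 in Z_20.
By repeated squaring (mod 20): 7^{1}≡7, 7^{2}≡9, 7^{4}≡1. Then 7^{6} = 7^{4+2} ≡ 1 × 9 ≡ 9 (mod 20)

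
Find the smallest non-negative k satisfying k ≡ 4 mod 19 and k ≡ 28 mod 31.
M = 19 × 31 = 589. M₁ = 31, y₁ ≡ 8 mod 19. M₂ = 19, y₂ ≡ 18 mod 31. k = 4×31×8 + 28×19×18 ≡ 555 mod 589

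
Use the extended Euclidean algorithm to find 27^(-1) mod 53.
Extended GCD: 27(2) + 53(-1) = 1. So 27^(-1) ≡ 2 mod 53. Verify: 27 × 2 = 54 ≡ 1 mod 53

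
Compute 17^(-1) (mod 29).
Since 29 is prime, by Fermat 17^(-1) ≡ 17^{27} ≡ 12 (mod 29). Verify: 17 × 12 = 204 ≡ 1 (mod 29)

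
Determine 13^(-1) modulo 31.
Since 31 is prime, by Fermat 13^(-1) ≡ 13^{29} ≡ 12 (mod 31). Verify: 13 × 12 = 156 ≡ 1 (mod 31)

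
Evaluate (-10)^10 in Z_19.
By repeated squaring mod 19: (-10)^{1}≡9, (-10)^{2}≡5, (-10)^{4}≡6, (-10)^{8}≡17. Then (-10)^{10} = (-10)^{8+2} ≡ 17 × 5 ≡ 9 mod 19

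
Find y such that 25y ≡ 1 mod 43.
Since 43 is prime, by Fermat 25^(-1) ≡ 25^{41} ≡ 31 mod 43. Verify: 25 × 31 = 775 ≡ 1 mod 43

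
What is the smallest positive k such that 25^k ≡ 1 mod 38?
Powers of 25 mod 38: 25^1≡25, 25^2≡17, 25^3≡7, 25^4≡23, 25^5≡5, 25^6≡11, 25^7≡9, 25^8≡35, 25^9≡1. ord_38(25) = 9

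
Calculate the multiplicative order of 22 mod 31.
Powers of 22 mod 31: 22^1≡22, 22^2≡19, 22^3≡15, 22^4≡20, 22^5≡6, 22^6≡8, 22^7≡21, 22^8≡28, 22^9≡27, 22^10≡5, 22^11≡17, 22^12≡2, 22^13≡13, 22^14≡7, 22^15≡30, 22^16≡9, 22^17≡12, 22^18≡16, 22^19≡11, 22^20≡25, 22^21≡23, 22^22≡10, 22^23≡3, 22^24≡4, 22^25≡26, 22^26≡14, 22^27≡29, 22^28≡18, 22^29≡24, 22^30≡1. So the order of 22 is 30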